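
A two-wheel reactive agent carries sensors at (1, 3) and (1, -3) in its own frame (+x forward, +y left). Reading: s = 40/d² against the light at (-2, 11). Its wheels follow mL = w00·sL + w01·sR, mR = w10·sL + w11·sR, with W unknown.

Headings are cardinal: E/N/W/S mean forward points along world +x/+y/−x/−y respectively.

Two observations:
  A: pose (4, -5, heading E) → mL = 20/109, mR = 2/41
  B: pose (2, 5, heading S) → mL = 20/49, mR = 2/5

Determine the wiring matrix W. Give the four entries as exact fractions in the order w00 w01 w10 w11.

1 0 0 1/2

obs A: pose=(4,-5,E) → sL=20/109, sR=4/41, mL=20/109, mR=2/41
obs B: pose=(2,5,S) → sL=20/49, sR=4/5, mL=20/49, mR=2/5
sensor matrix S = [[20/109, 4/41], [20/49, 4/5]]; det S = 23424/218981
solve [mL_A; mL_B] = S·[w00; w01] and [mR_A; mR_B] = S·[w10; w11]:
  w00 = 1, w01 = 0, w10 = 0, w11 = 1/2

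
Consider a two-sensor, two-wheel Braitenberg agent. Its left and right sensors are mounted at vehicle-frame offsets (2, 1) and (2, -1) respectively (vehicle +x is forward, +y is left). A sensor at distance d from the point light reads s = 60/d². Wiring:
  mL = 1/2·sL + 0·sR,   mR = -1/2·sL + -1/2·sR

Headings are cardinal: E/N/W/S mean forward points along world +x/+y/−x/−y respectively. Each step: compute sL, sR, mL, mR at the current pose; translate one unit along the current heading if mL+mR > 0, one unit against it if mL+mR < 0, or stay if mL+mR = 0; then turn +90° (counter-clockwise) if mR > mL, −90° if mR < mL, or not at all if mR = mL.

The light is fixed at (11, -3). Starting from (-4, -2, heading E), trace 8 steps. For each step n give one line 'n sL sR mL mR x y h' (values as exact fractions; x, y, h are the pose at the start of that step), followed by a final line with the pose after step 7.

n=0: pose=(-4,-2,E); sL=60/173, sR=60/169; mL=30/173, mR=-10260/29237; mL+mR=-30/169 → advance -1; mR−mL=-15330/29237 → turn -1·90°
n=1: pose=(-5,-2,S); sL=30/113, sR=6/29; mL=15/113, mR=-774/3277; mL+mR=-3/29 → advance -1; mR−mL=-1209/3277 → turn -1·90°
n=2: pose=(-5,-1,W); sL=12/65, sR=20/111; mL=6/65, mR=-1316/7215; mL+mR=-10/111 → advance -1; mR−mL=-1982/7215 → turn -1·90°
n=3: pose=(-4,-1,N); sL=15/68, sR=15/53; mL=15/136, mR=-1815/7208; mL+mR=-15/106 → advance -1; mR−mL=-1305/3604 → turn -1·90°
n=4: pose=(-4,-2,E); sL=60/173, sR=60/169; mL=30/173, mR=-10260/29237; mL+mR=-30/169 → advance -1; mR−mL=-15330/29237 → turn -1·90°
n=5: pose=(-5,-2,S); sL=30/113, sR=6/29; mL=15/113, mR=-774/3277; mL+mR=-3/29 → advance -1; mR−mL=-1209/3277 → turn -1·90°
n=6: pose=(-5,-1,W); sL=12/65, sR=20/111; mL=6/65, mR=-1316/7215; mL+mR=-10/111 → advance -1; mR−mL=-1982/7215 → turn -1·90°
n=7: pose=(-4,-1,N); sL=15/68, sR=15/53; mL=15/136, mR=-1815/7208; mL+mR=-15/106 → advance -1; mR−mL=-1305/3604 → turn -1·90°

0 60/173 60/169 30/173 -10260/29237 -4 -2 E
1 30/113 6/29 15/113 -774/3277 -5 -2 S
2 12/65 20/111 6/65 -1316/7215 -5 -1 W
3 15/68 15/53 15/136 -1815/7208 -4 -1 N
4 60/173 60/169 30/173 -10260/29237 -4 -2 E
5 30/113 6/29 15/113 -774/3277 -5 -2 S
6 12/65 20/111 6/65 -1316/7215 -5 -1 W
7 15/68 15/53 15/136 -1815/7208 -4 -1 N
final -4 -2 E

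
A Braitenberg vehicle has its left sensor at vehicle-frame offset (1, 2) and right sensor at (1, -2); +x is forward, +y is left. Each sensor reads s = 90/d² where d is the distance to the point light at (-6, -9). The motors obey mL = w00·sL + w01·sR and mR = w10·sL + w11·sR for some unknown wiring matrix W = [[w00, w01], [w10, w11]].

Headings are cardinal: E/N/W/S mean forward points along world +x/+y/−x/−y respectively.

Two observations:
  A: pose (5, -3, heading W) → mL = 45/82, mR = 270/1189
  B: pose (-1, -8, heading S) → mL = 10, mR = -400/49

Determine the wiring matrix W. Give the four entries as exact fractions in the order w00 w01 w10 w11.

0 1 1 -1

obs A: pose=(5,-3,W) → sL=45/58, sR=45/82, mL=45/82, mR=270/1189
obs B: pose=(-1,-8,S) → sL=90/49, sR=10, mL=10, mR=-400/49
sensor matrix S = [[45/58, 45/82], [90/49, 10]]; det S = 393300/58261
solve [mL_A; mL_B] = S·[w00; w01] and [mR_A; mR_B] = S·[w10; w11]:
  w00 = 0, w01 = 1, w10 = 1, w11 = -1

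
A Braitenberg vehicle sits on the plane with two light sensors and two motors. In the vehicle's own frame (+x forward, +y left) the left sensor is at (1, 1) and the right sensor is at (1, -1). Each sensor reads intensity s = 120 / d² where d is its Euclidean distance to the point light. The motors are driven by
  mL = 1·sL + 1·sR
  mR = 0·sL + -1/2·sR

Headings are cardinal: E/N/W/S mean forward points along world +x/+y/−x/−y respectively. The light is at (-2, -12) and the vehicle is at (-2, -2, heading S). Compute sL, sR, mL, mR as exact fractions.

60/41 60/41 120/41 -30/41

left sensor world pos  = (-1, -3); dL² = 82
right sensor world pos = (-3, -3); dR² = 82
sL = 120/82 = 60/41
sR = 120/82 = 60/41
mL = 1·sL + 1·sR = 120/41
mR = 0·sL + -1/2·sR = -30/41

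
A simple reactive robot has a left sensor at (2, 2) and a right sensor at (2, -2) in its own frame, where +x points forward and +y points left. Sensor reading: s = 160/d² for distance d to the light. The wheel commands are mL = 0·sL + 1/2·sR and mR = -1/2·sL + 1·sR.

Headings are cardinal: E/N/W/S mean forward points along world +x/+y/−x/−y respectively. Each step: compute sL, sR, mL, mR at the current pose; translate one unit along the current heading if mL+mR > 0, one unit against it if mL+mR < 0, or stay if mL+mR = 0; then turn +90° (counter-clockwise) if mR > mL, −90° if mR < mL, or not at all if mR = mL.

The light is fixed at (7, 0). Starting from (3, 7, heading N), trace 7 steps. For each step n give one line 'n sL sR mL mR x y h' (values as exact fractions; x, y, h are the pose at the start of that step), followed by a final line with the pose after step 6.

0 160/117 32/17 16/17 2384/1989 3 7 N
1 20/9 20/17 10/17 10/153 3 8 W
2 160/149 160/109 80/109 15120/16241 2 8 N
3 80/49 16/17 8/17 104/833 2 9 W
4 32/37 160/137 80/137 3728/5069 1 9 N
5 5/4 10/13 5/13 15/104 1 10 W
6 32/45 160/169 80/169 4496/7605 0 10 N
final 0 11 W

n=0: pose=(3,7,N); sL=160/117, sR=32/17; mL=16/17, mR=2384/1989; mL+mR=4256/1989 → advance +1; mR−mL=512/1989 → turn +1·90°
n=1: pose=(3,8,W); sL=20/9, sR=20/17; mL=10/17, mR=10/153; mL+mR=100/153 → advance +1; mR−mL=-80/153 → turn -1·90°
n=2: pose=(2,8,N); sL=160/149, sR=160/109; mL=80/109, mR=15120/16241; mL+mR=27040/16241 → advance +1; mR−mL=3200/16241 → turn +1·90°
n=3: pose=(2,9,W); sL=80/49, sR=16/17; mL=8/17, mR=104/833; mL+mR=496/833 → advance +1; mR−mL=-288/833 → turn -1·90°
n=4: pose=(1,9,N); sL=32/37, sR=160/137; mL=80/137, mR=3728/5069; mL+mR=6688/5069 → advance +1; mR−mL=768/5069 → turn +1·90°
n=5: pose=(1,10,W); sL=5/4, sR=10/13; mL=5/13, mR=15/104; mL+mR=55/104 → advance +1; mR−mL=-25/104 → turn -1·90°
n=6: pose=(0,10,N); sL=32/45, sR=160/169; mL=80/169, mR=4496/7605; mL+mR=8096/7605 → advance +1; mR−mL=896/7605 → turn +1·90°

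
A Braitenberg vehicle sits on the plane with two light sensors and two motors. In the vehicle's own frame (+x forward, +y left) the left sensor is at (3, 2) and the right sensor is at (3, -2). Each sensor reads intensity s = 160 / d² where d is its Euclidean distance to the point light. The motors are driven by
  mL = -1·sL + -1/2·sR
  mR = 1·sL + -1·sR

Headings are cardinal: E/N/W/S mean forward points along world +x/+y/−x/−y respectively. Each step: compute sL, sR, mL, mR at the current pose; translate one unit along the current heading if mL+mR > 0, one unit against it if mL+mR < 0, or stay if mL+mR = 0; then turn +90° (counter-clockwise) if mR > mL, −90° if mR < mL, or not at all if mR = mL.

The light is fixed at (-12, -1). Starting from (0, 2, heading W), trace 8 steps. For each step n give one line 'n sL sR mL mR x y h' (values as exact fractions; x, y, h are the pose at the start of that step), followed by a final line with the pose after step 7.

0 80/41 80/53 -5880/2173 960/2173 0 2 W
1 32/45 160/121 -7472/5445 -3328/5445 1 2 S
2 40/73 8/13 -812/949 -64/949 1 3 E
3 160/149 32/49 -10224/7301 3072/7301 0 3 N
4 80/41 80/53 -5880/2173 960/2173 0 2 W
5 32/45 160/121 -7472/5445 -3328/5445 1 2 S
6 40/73 8/13 -812/949 -64/949 1 3 E
7 160/149 32/49 -10224/7301 3072/7301 0 3 N
final 0 2 W

n=0: pose=(0,2,W); sL=80/41, sR=80/53; mL=-5880/2173, mR=960/2173; mL+mR=-120/53 → advance -1; mR−mL=6840/2173 → turn +1·90°
n=1: pose=(1,2,S); sL=32/45, sR=160/121; mL=-7472/5445, mR=-3328/5445; mL+mR=-240/121 → advance -1; mR−mL=4144/5445 → turn +1·90°
n=2: pose=(1,3,E); sL=40/73, sR=8/13; mL=-812/949, mR=-64/949; mL+mR=-12/13 → advance -1; mR−mL=748/949 → turn +1·90°
n=3: pose=(0,3,N); sL=160/149, sR=32/49; mL=-10224/7301, mR=3072/7301; mL+mR=-48/49 → advance -1; mR−mL=13296/7301 → turn +1·90°
n=4: pose=(0,2,W); sL=80/41, sR=80/53; mL=-5880/2173, mR=960/2173; mL+mR=-120/53 → advance -1; mR−mL=6840/2173 → turn +1·90°
n=5: pose=(1,2,S); sL=32/45, sR=160/121; mL=-7472/5445, mR=-3328/5445; mL+mR=-240/121 → advance -1; mR−mL=4144/5445 → turn +1·90°
n=6: pose=(1,3,E); sL=40/73, sR=8/13; mL=-812/949, mR=-64/949; mL+mR=-12/13 → advance -1; mR−mL=748/949 → turn +1·90°
n=7: pose=(0,3,N); sL=160/149, sR=32/49; mL=-10224/7301, mR=3072/7301; mL+mR=-48/49 → advance -1; mR−mL=13296/7301 → turn +1·90°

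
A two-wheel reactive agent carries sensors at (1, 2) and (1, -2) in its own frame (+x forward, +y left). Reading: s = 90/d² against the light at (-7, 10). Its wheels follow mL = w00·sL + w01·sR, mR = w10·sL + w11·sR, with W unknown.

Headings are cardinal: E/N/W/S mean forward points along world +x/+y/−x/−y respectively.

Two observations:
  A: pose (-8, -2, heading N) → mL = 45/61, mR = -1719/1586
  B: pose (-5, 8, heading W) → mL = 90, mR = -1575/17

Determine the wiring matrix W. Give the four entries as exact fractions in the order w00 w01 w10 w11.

obs A: pose=(-8,-2,N) → sL=9/13, sR=45/61, mL=45/61, mR=-1719/1586
obs B: pose=(-5,8,W) → sL=90/17, sR=90, mL=90, mR=-1575/17
sensor matrix S = [[9/13, 45/61], [90/17, 90]]; det S = 787320/13481
solve [mL_A; mL_B] = S·[w00; w01] and [mR_A; mR_B] = S·[w10; w11]:
  w00 = 0, w01 = 1, w10 = -1/2, w11 = -1

0 1 -1/2 -1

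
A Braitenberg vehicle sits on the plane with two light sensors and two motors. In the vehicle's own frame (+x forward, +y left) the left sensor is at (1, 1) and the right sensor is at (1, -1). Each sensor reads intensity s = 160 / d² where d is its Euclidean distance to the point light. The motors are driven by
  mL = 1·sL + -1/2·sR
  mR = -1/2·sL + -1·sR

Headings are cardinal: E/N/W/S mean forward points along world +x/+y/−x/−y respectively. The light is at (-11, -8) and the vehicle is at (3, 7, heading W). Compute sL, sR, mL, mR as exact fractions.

32/73 32/85 1552/6205 -3696/6205

left sensor world pos  = (2, 6); dL² = 365
right sensor world pos = (2, 8); dR² = 425
sL = 160/365 = 32/73
sR = 160/425 = 32/85
mL = 1·sL + -1/2·sR = 1552/6205
mR = -1/2·sL + -1·sR = -3696/6205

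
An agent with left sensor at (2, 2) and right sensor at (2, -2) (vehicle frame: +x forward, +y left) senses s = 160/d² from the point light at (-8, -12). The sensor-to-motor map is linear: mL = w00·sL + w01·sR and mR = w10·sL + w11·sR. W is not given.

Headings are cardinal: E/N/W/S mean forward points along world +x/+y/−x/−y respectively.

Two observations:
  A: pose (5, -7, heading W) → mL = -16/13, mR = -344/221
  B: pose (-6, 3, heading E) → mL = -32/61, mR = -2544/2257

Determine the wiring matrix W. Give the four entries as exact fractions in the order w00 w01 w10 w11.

obs A: pose=(5,-7,W) → sL=16/13, sR=16/17, mL=-16/13, mR=-344/221
obs B: pose=(-6,3,E) → sL=32/61, sR=32/37, mL=-32/61, mR=-2544/2257
sensor matrix S = [[16/13, 16/17], [32/61, 32/37]]; det S = 284672/498797
solve [mL_A; mL_B] = S·[w00; w01] and [mR_A; mR_B] = S·[w10; w11]:
  w00 = -1, w01 = 0, w10 = -1/2, w11 = -1

-1 0 -1/2 -1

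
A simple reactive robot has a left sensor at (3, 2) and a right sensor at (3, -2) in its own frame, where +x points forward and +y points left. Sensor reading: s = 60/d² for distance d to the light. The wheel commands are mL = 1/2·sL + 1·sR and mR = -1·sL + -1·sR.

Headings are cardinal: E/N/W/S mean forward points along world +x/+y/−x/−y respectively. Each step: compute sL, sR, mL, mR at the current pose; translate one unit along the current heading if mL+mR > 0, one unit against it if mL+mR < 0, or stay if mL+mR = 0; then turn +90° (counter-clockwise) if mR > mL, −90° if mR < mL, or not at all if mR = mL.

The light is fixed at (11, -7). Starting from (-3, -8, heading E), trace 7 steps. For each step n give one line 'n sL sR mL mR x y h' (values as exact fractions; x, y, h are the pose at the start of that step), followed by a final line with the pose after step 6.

0 30/61 6/13 561/793 -756/793 -3 -8 E
1 12/37 12/61 810/2257 -1176/2257 -4 -8 S
2 15/82 15/82 45/164 -15/41 -4 -7 W
3 12/53 20/51 1366/2703 -1672/2703 -3 -7 N
4 30/61 6/13 561/793 -756/793 -3 -8 E
5 12/37 12/61 810/2257 -1176/2257 -4 -8 S
6 15/82 15/82 45/164 -15/41 -4 -7 W
final -3 -7 N

n=0: pose=(-3,-8,E); sL=30/61, sR=6/13; mL=561/793, mR=-756/793; mL+mR=-15/61 → advance -1; mR−mL=-1317/793 → turn -1·90°
n=1: pose=(-4,-8,S); sL=12/37, sR=12/61; mL=810/2257, mR=-1176/2257; mL+mR=-6/37 → advance -1; mR−mL=-1986/2257 → turn -1·90°
n=2: pose=(-4,-7,W); sL=15/82, sR=15/82; mL=45/164, mR=-15/41; mL+mR=-15/164 → advance -1; mR−mL=-105/164 → turn -1·90°
n=3: pose=(-3,-7,N); sL=12/53, sR=20/51; mL=1366/2703, mR=-1672/2703; mL+mR=-6/53 → advance -1; mR−mL=-3038/2703 → turn -1·90°
n=4: pose=(-3,-8,E); sL=30/61, sR=6/13; mL=561/793, mR=-756/793; mL+mR=-15/61 → advance -1; mR−mL=-1317/793 → turn -1·90°
n=5: pose=(-4,-8,S); sL=12/37, sR=12/61; mL=810/2257, mR=-1176/2257; mL+mR=-6/37 → advance -1; mR−mL=-1986/2257 → turn -1·90°
n=6: pose=(-4,-7,W); sL=15/82, sR=15/82; mL=45/164, mR=-15/41; mL+mR=-15/164 → advance -1; mR−mL=-105/164 → turn -1·90°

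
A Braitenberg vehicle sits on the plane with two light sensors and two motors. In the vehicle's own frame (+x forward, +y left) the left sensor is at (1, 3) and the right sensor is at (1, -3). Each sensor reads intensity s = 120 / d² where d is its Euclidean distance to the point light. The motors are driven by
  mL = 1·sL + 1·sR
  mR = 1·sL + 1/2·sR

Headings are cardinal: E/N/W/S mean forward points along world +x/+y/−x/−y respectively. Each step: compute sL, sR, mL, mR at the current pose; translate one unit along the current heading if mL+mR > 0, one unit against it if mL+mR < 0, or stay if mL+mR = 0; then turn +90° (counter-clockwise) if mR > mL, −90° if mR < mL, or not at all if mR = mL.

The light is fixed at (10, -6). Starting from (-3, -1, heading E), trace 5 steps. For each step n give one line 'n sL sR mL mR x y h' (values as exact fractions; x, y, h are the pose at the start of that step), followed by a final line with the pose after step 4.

0 15/26 30/37 1335/962 945/962 -3 -1 E
1 120/97 120/241 40560/23377 34740/23377 -2 -1 S
2 12/17 60/109 2328/1853 1818/1853 -2 -2 W
3 120/281 24/25 9744/7025 6372/7025 -3 -2 N
4 15/26 30/37 1335/962 945/962 -3 -1 E
final -2 -1 S

n=0: pose=(-3,-1,E); sL=15/26, sR=30/37; mL=1335/962, mR=945/962; mL+mR=1140/481 → advance +1; mR−mL=-15/37 → turn -1·90°
n=1: pose=(-2,-1,S); sL=120/97, sR=120/241; mL=40560/23377, mR=34740/23377; mL+mR=75300/23377 → advance +1; mR−mL=-60/241 → turn -1·90°
n=2: pose=(-2,-2,W); sL=12/17, sR=60/109; mL=2328/1853, mR=1818/1853; mL+mR=4146/1853 → advance +1; mR−mL=-30/109 → turn -1·90°
n=3: pose=(-3,-2,N); sL=120/281, sR=24/25; mL=9744/7025, mR=6372/7025; mL+mR=16116/7025 → advance +1; mR−mL=-12/25 → turn -1·90°
n=4: pose=(-3,-1,E); sL=15/26, sR=30/37; mL=1335/962, mR=945/962; mL+mR=1140/481 → advance +1; mR−mL=-15/37 → turn -1·90°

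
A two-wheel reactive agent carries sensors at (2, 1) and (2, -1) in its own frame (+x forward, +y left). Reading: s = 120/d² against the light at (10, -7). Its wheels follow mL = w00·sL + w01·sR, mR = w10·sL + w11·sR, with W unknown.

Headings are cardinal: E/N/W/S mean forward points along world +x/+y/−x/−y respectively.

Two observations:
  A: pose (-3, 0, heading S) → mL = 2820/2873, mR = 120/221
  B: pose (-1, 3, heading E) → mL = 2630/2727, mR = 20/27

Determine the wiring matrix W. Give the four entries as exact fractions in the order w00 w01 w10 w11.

obs A: pose=(-3,0,S) → sL=120/169, sR=120/221, mL=2820/2873, mR=120/221
obs B: pose=(-1,3,E) → sL=60/101, sR=20/27, mL=2630/2727, mR=20/27
sensor matrix S = [[120/169, 120/221], [60/101, 20/27]]; det S = 531200/2611557
solve [mL_A; mL_B] = S·[w00; w01] and [mR_A; mR_B] = S·[w10; w11]:
  w00 = 1, w01 = 1/2, w10 = 0, w11 = 1

1 1/2 0 1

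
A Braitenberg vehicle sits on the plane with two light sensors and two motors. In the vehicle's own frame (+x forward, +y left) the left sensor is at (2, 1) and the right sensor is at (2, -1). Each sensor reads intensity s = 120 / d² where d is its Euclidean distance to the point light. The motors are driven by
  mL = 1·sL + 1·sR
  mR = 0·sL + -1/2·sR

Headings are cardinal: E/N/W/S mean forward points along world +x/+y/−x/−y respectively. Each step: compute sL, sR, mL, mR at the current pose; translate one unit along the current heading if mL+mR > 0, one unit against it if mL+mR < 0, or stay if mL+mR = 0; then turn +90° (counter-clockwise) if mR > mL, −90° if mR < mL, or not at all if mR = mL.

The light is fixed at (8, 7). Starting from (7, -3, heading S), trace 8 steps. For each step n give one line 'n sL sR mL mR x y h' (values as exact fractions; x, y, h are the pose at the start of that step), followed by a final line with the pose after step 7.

0 5/6 30/37 365/222 -15/37 7 -3 S
1 40/51 120/109 10480/5559 -60/109 7 -4 W
2 4/3 60/41 344/123 -30/41 6 -4 N
3 40/27 120/121 8080/3267 -60/121 6 -3 E
4 5/6 30/37 365/222 -15/37 7 -3 S
5 40/51 120/109 10480/5559 -60/109 7 -4 W
6 4/3 60/41 344/123 -30/41 6 -4 N
7 40/27 120/121 8080/3267 -60/121 6 -3 E
final 7 -3 S

n=0: pose=(7,-3,S); sL=5/6, sR=30/37; mL=365/222, mR=-15/37; mL+mR=275/222 → advance +1; mR−mL=-455/222 → turn -1·90°
n=1: pose=(7,-4,W); sL=40/51, sR=120/109; mL=10480/5559, mR=-60/109; mL+mR=7420/5559 → advance +1; mR−mL=-13540/5559 → turn -1·90°
n=2: pose=(6,-4,N); sL=4/3, sR=60/41; mL=344/123, mR=-30/41; mL+mR=254/123 → advance +1; mR−mL=-434/123 → turn -1·90°
n=3: pose=(6,-3,E); sL=40/27, sR=120/121; mL=8080/3267, mR=-60/121; mL+mR=6460/3267 → advance +1; mR−mL=-9700/3267 → turn -1·90°
n=4: pose=(7,-3,S); sL=5/6, sR=30/37; mL=365/222, mR=-15/37; mL+mR=275/222 → advance +1; mR−mL=-455/222 → turn -1·90°
n=5: pose=(7,-4,W); sL=40/51, sR=120/109; mL=10480/5559, mR=-60/109; mL+mR=7420/5559 → advance +1; mR−mL=-13540/5559 → turn -1·90°
n=6: pose=(6,-4,N); sL=4/3, sR=60/41; mL=344/123, mR=-30/41; mL+mR=254/123 → advance +1; mR−mL=-434/123 → turn -1·90°
n=7: pose=(6,-3,E); sL=40/27, sR=120/121; mL=8080/3267, mR=-60/121; mL+mR=6460/3267 → advance +1; mR−mL=-9700/3267 → turn -1·90°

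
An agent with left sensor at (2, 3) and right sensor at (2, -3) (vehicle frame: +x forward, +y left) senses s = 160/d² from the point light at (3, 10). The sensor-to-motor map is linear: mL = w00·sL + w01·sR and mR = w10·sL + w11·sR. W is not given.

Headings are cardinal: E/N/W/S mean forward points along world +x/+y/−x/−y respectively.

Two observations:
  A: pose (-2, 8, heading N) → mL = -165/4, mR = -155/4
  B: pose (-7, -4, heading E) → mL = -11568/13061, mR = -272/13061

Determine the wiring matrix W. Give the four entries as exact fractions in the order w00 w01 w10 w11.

obs A: pose=(-2,8,N) → sL=5/2, sR=40, mL=-165/4, mR=-155/4
obs B: pose=(-7,-4,E) → sL=32/37, sR=160/353, mL=-11568/13061, mR=-272/13061
sensor matrix S = [[5/2, 40], [32/37, 160/353]]; det S = -437040/13061
solve [mL_A; mL_B] = S·[w00; w01] and [mR_A; mR_B] = S·[w10; w11]:
  w00 = -1/2, w01 = -1, w10 = 1/2, w11 = -1

-1/2 -1 1/2 -1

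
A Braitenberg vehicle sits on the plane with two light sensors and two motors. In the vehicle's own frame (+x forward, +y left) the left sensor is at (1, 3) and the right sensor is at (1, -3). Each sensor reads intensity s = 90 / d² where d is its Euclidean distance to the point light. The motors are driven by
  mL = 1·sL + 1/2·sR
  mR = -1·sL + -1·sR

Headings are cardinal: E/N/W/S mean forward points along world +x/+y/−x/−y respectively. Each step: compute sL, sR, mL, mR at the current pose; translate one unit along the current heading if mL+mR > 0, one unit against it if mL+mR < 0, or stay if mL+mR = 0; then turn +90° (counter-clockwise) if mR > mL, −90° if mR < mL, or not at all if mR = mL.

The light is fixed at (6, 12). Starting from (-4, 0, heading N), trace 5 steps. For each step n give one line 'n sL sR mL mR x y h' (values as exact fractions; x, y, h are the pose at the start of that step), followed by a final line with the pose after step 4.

n=0: pose=(-4,0,N); sL=9/29, sR=9/17; mL=567/986, mR=-414/493; mL+mR=-9/34 → advance -1; mR−mL=-1395/986 → turn -1·90°
n=1: pose=(-4,-1,E); sL=90/181, sR=90/337; mL=38475/60997, mR=-46620/60997; mL+mR=-45/337 → advance -1; mR−mL=-85095/60997 → turn -1·90°
n=2: pose=(-5,-1,S); sL=9/26, sR=45/196; mL=2349/5096, mR=-1467/2548; mL+mR=-45/392 → advance -1; mR−mL=-5283/5096 → turn -1·90°
n=3: pose=(-5,0,W); sL=10/41, sR=2/5; mL=91/205, mR=-132/205; mL+mR=-1/5 → advance -1; mR−mL=-223/205 → turn -1·90°
n=4: pose=(-4,0,N); sL=9/29, sR=9/17; mL=567/986, mR=-414/493; mL+mR=-9/34 → advance -1; mR−mL=-1395/986 → turn -1·90°

0 9/29 9/17 567/986 -414/493 -4 0 N
1 90/181 90/337 38475/60997 -46620/60997 -4 -1 E
2 9/26 45/196 2349/5096 -1467/2548 -5 -1 S
3 10/41 2/5 91/205 -132/205 -5 0 W
4 9/29 9/17 567/986 -414/493 -4 0 N
final -4 -1 E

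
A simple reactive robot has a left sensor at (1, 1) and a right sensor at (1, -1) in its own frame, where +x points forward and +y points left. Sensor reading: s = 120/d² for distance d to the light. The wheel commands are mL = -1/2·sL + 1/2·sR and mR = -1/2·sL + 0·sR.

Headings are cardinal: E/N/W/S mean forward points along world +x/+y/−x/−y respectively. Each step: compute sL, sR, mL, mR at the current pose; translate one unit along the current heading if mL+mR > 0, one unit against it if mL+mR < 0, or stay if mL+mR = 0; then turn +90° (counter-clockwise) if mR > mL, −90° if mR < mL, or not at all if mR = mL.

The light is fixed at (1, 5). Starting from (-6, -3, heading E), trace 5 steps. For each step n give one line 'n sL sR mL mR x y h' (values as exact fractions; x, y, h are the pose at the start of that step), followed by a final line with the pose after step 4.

0 24/17 40/39 -128/663 -12/17 -6 -3 E
1 12/13 20/27 -32/351 -6/13 -7 -3 S
2 24/29 40/39 112/1131 -12/29 -7 -2 W
3 6/5 5/3 7/30 -3/5 -6 -2 N
4 24/17 40/39 -128/663 -12/17 -6 -3 E
final -7 -3 S

n=0: pose=(-6,-3,E); sL=24/17, sR=40/39; mL=-128/663, mR=-12/17; mL+mR=-596/663 → advance -1; mR−mL=-20/39 → turn -1·90°
n=1: pose=(-7,-3,S); sL=12/13, sR=20/27; mL=-32/351, mR=-6/13; mL+mR=-194/351 → advance -1; mR−mL=-10/27 → turn -1·90°
n=2: pose=(-7,-2,W); sL=24/29, sR=40/39; mL=112/1131, mR=-12/29; mL+mR=-356/1131 → advance -1; mR−mL=-20/39 → turn -1·90°
n=3: pose=(-6,-2,N); sL=6/5, sR=5/3; mL=7/30, mR=-3/5; mL+mR=-11/30 → advance -1; mR−mL=-5/6 → turn -1·90°
n=4: pose=(-6,-3,E); sL=24/17, sR=40/39; mL=-128/663, mR=-12/17; mL+mR=-596/663 → advance -1; mR−mL=-20/39 → turn -1·90°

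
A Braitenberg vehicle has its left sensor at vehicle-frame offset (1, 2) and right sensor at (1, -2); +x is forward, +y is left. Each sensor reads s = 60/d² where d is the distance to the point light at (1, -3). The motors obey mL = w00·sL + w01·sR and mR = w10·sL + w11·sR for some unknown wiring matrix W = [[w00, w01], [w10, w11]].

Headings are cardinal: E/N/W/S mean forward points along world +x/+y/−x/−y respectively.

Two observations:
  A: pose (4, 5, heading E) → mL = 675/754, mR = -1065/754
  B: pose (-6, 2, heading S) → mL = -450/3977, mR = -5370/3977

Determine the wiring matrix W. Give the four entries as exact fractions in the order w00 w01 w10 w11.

-1/2 1 -1/2 -1

obs A: pose=(4,5,E) → sL=15/29, sR=15/13, mL=675/754, mR=-1065/754
obs B: pose=(-6,2,S) → sL=60/41, sR=60/97, mL=-450/3977, mR=-5370/3977
sensor matrix S = [[15/29, 15/13], [60/41, 60/97]]; det S = -2052000/1499329
solve [mL_A; mL_B] = S·[w00; w01] and [mR_A; mR_B] = S·[w10; w11]:
  w00 = -1/2, w01 = 1, w10 = -1/2, w11 = -1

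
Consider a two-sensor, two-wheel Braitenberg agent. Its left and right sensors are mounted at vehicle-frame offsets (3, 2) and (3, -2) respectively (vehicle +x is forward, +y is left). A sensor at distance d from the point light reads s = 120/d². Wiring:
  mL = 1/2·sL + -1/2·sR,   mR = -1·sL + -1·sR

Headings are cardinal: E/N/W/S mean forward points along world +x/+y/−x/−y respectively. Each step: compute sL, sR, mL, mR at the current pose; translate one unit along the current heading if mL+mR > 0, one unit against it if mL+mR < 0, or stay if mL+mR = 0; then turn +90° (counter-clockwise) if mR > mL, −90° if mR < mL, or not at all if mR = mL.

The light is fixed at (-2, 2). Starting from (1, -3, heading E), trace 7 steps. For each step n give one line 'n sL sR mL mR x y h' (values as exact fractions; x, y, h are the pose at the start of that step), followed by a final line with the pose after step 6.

n=0: pose=(1,-3,E); sL=8/3, sR=24/17; mL=32/51, mR=-208/51; mL+mR=-176/51 → advance -1; mR−mL=-80/17 → turn -1·90°
n=1: pose=(0,-3,S); sL=3/2, sR=15/8; mL=-3/16, mR=-27/8; mL+mR=-57/16 → advance -1; mR−mL=-51/16 → turn -1·90°
n=2: pose=(0,-2,W); sL=120/37, sR=24; mL=-384/37, mR=-1008/37; mL+mR=-1392/37 → advance -1; mR−mL=-624/37 → turn -1·90°
n=3: pose=(1,-2,N); sL=60, sR=60/13; mL=360/13, mR=-840/13; mL+mR=-480/13 → advance -1; mR−mL=-1200/13 → turn -1·90°
n=4: pose=(1,-3,E); sL=8/3, sR=24/17; mL=32/51, mR=-208/51; mL+mR=-176/51 → advance -1; mR−mL=-80/17 → turn -1·90°
n=5: pose=(0,-3,S); sL=3/2, sR=15/8; mL=-3/16, mR=-27/8; mL+mR=-57/16 → advance -1; mR−mL=-51/16 → turn -1·90°
n=6: pose=(0,-2,W); sL=120/37, sR=24; mL=-384/37, mR=-1008/37; mL+mR=-1392/37 → advance -1; mR−mL=-624/37 → turn -1·90°

0 8/3 24/17 32/51 -208/51 1 -3 E
1 3/2 15/8 -3/16 -27/8 0 -3 S
2 120/37 24 -384/37 -1008/37 0 -2 W
3 60 60/13 360/13 -840/13 1 -2 N
4 8/3 24/17 32/51 -208/51 1 -3 E
5 3/2 15/8 -3/16 -27/8 0 -3 S
6 120/37 24 -384/37 -1008/37 0 -2 W
final 1 -2 N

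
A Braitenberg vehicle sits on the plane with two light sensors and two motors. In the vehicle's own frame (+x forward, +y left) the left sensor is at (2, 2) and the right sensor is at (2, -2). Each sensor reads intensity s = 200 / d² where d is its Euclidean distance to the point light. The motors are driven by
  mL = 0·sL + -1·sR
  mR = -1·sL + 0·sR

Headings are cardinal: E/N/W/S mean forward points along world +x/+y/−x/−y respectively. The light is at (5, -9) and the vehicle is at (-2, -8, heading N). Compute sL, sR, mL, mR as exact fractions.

20/9 100/17 -100/17 -20/9

left sensor world pos  = (-4, -6); dL² = 90
right sensor world pos = (0, -6); dR² = 34
sL = 200/90 = 20/9
sR = 200/34 = 100/17
mL = 0·sL + -1·sR = -100/17
mR = -1·sL + 0·sR = -20/9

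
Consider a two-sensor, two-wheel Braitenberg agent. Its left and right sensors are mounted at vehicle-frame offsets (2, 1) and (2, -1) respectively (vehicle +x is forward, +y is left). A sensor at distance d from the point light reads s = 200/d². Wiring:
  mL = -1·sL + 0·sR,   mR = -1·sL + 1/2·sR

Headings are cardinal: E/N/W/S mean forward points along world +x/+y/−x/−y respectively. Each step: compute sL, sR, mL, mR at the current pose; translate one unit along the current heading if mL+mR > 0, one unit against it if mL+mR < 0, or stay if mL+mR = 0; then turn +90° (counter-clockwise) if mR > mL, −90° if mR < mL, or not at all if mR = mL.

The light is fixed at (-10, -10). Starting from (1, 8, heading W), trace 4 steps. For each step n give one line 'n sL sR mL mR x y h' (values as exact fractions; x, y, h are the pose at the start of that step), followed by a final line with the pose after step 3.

n=0: pose=(1,8,W); sL=20/37, sR=100/221; mL=-20/37, mR=-2570/8177; mL+mR=-6990/8177 → advance -1; mR−mL=50/221 → turn +1·90°
n=1: pose=(2,8,S); sL=8/17, sR=200/377; mL=-8/17, mR=-1316/6409; mL+mR=-4332/6409 → advance -1; mR−mL=100/377 → turn +1·90°
n=2: pose=(2,9,E); sL=50/149, sR=5/13; mL=-50/149, mR=-555/3874; mL+mR=-1855/3874 → advance -1; mR−mL=5/26 → turn +1·90°
n=3: pose=(1,9,N); sL=200/541, sR=40/117; mL=-200/541, mR=-12580/63297; mL+mR=-35980/63297 → advance -1; mR−mL=20/117 → turn +1·90°

0 20/37 100/221 -20/37 -2570/8177 1 8 W
1 8/17 200/377 -8/17 -1316/6409 2 8 S
2 50/149 5/13 -50/149 -555/3874 2 9 E
3 200/541 40/117 -200/541 -12580/63297 1 9 N
final 1 8 W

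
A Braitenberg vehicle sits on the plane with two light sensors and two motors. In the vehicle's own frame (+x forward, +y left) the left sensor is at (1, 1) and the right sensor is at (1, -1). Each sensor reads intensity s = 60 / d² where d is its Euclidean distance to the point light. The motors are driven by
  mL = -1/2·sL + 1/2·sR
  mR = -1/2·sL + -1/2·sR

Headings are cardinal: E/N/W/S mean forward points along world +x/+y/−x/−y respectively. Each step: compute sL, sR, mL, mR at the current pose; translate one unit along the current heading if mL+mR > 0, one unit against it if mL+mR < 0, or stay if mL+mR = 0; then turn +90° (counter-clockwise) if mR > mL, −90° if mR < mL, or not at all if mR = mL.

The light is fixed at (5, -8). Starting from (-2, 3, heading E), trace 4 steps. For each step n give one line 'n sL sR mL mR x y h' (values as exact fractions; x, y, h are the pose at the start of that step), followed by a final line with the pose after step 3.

n=0: pose=(-2,3,E); sL=1/3, sR=15/34; mL=11/204, mR=-79/204; mL+mR=-1/3 → advance -1; mR−mL=-15/34 → turn -1·90°
n=1: pose=(-3,3,S); sL=60/149, sR=60/181; mL=-960/26969, mR=-9900/26969; mL+mR=-60/149 → advance -1; mR−mL=-60/181 → turn -1·90°
n=2: pose=(-3,4,W); sL=30/101, sR=6/25; mL=-72/2525, mR=-678/2525; mL+mR=-30/101 → advance -1; mR−mL=-6/25 → turn -1·90°
n=3: pose=(-2,4,N); sL=60/233, sR=12/41; mL=168/9553, mR=-2628/9553; mL+mR=-60/233 → advance -1; mR−mL=-12/41 → turn -1·90°

0 1/3 15/34 11/204 -79/204 -2 3 E
1 60/149 60/181 -960/26969 -9900/26969 -3 3 S
2 30/101 6/25 -72/2525 -678/2525 -3 4 W
3 60/233 12/41 168/9553 -2628/9553 -2 4 N
final -2 3 E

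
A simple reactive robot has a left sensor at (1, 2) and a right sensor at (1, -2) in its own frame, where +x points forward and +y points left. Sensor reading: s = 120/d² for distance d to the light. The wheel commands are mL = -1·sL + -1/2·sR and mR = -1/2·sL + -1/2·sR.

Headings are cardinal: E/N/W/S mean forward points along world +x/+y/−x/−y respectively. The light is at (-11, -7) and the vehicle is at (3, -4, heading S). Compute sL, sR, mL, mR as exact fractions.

6/13 30/37 -417/481 -306/481

left sensor world pos  = (5, -5); dL² = 260
right sensor world pos = (1, -5); dR² = 148
sL = 120/260 = 6/13
sR = 120/148 = 30/37
mL = -1·sL + -1/2·sR = -417/481
mR = -1/2·sL + -1/2·sR = -306/481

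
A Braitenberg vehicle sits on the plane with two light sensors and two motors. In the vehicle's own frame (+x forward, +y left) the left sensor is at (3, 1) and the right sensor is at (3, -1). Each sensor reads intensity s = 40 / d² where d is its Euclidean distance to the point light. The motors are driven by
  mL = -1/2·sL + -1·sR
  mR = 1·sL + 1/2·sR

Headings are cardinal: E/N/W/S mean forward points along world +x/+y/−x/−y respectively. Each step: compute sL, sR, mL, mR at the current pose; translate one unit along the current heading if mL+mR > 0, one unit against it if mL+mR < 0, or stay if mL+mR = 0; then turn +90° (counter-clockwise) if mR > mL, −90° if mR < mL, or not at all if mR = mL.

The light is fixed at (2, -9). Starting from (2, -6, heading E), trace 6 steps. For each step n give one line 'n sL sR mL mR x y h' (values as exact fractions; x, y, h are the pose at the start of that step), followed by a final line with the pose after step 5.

n=0: pose=(2,-6,E); sL=8/5, sR=40/13; mL=-252/65, mR=204/65; mL+mR=-48/65 → advance -1; mR−mL=456/65 → turn +1·90°
n=1: pose=(1,-6,N); sL=1, sR=10/9; mL=-29/18, mR=14/9; mL+mR=-1/18 → advance -1; mR−mL=19/6 → turn +1·90°
n=2: pose=(1,-7,W); sL=40/17, sR=8/5; mL=-236/85, mR=268/85; mL+mR=32/85 → advance +1; mR−mL=504/85 → turn +1·90°
n=3: pose=(0,-7,S); sL=20, sR=4; mL=-14, mR=22; mL+mR=8 → advance +1; mR−mL=36 → turn +1·90°
n=4: pose=(0,-8,E); sL=8, sR=40; mL=-44, mR=28; mL+mR=-16 → advance -1; mR−mL=72 → turn +1·90°
n=5: pose=(-1,-8,N); sL=5/4, sR=2; mL=-21/8, mR=9/4; mL+mR=-3/8 → advance -1; mR−mL=39/8 → turn +1·90°

0 8/5 40/13 -252/65 204/65 2 -6 E
1 1 10/9 -29/18 14/9 1 -6 N
2 40/17 8/5 -236/85 268/85 1 -7 W
3 20 4 -14 22 0 -7 S
4 8 40 -44 28 0 -8 E
5 5/4 2 -21/8 9/4 -1 -8 N
final -1 -9 W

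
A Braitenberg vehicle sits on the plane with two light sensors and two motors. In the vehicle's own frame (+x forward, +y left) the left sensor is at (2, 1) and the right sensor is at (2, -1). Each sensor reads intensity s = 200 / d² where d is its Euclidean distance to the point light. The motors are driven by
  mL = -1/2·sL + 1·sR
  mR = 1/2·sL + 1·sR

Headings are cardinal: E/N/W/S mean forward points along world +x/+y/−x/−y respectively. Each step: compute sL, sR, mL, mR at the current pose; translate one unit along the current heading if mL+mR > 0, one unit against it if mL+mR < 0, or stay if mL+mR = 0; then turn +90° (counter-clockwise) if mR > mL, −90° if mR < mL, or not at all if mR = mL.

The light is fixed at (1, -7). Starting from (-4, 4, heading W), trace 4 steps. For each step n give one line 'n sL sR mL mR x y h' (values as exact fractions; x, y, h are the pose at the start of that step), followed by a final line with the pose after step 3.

n=0: pose=(-4,4,W); sL=200/149, sR=200/193; mL=10500/28757, mR=49100/28757; mL+mR=400/193 → advance +1; mR−mL=200/149 → turn +1·90°
n=1: pose=(-5,4,S); sL=100/53, sR=20/13; mL=410/689, mR=1710/689; mL+mR=40/13 → advance +1; mR−mL=100/53 → turn +1·90°
n=2: pose=(-5,3,E); sL=200/137, sR=200/97; mL=17700/13289, mR=37100/13289; mL+mR=400/97 → advance +1; mR−mL=200/137 → turn +1·90°
n=3: pose=(-4,3,N); sL=10/9, sR=5/4; mL=25/36, mR=65/36; mL+mR=5/2 → advance +1; mR−mL=10/9 → turn +1·90°

0 200/149 200/193 10500/28757 49100/28757 -4 4 W
1 100/53 20/13 410/689 1710/689 -5 4 S
2 200/137 200/97 17700/13289 37100/13289 -5 3 E
3 10/9 5/4 25/36 65/36 -4 3 N
final -4 4 W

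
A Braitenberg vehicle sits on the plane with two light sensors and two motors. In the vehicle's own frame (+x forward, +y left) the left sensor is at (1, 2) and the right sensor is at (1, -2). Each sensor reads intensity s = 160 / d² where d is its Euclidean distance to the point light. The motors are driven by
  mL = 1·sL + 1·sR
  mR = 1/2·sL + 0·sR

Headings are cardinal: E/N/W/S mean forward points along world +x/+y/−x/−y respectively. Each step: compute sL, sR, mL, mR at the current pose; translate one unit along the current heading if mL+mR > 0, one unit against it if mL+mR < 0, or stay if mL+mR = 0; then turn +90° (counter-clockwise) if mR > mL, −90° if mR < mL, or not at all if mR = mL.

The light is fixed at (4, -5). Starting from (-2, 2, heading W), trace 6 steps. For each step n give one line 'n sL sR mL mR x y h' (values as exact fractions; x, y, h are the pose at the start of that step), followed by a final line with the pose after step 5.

0 80/37 16/13 1632/481 40/37 -2 2 W
1 32/29 160/89 7488/2581 16/29 -3 2 N
2 20/17 20/9 520/153 10/17 -3 3 E
3 32/13 160/113 5696/1469 16/13 -2 3 S
4 80/37 16/13 1632/481 40/37 -2 2 W
5 32/29 160/89 7488/2581 16/29 -3 2 N
final -3 3 E

n=0: pose=(-2,2,W); sL=80/37, sR=16/13; mL=1632/481, mR=40/37; mL+mR=2152/481 → advance +1; mR−mL=-1112/481 → turn -1·90°
n=1: pose=(-3,2,N); sL=32/29, sR=160/89; mL=7488/2581, mR=16/29; mL+mR=8912/2581 → advance +1; mR−mL=-6064/2581 → turn -1·90°
n=2: pose=(-3,3,E); sL=20/17, sR=20/9; mL=520/153, mR=10/17; mL+mR=610/153 → advance +1; mR−mL=-430/153 → turn -1·90°
n=3: pose=(-2,3,S); sL=32/13, sR=160/113; mL=5696/1469, mR=16/13; mL+mR=7504/1469 → advance +1; mR−mL=-3888/1469 → turn -1·90°
n=4: pose=(-2,2,W); sL=80/37, sR=16/13; mL=1632/481, mR=40/37; mL+mR=2152/481 → advance +1; mR−mL=-1112/481 → turn -1·90°
n=5: pose=(-3,2,N); sL=32/29, sR=160/89; mL=7488/2581, mR=16/29; mL+mR=8912/2581 → advance +1; mR−mL=-6064/2581 → turn -1·90°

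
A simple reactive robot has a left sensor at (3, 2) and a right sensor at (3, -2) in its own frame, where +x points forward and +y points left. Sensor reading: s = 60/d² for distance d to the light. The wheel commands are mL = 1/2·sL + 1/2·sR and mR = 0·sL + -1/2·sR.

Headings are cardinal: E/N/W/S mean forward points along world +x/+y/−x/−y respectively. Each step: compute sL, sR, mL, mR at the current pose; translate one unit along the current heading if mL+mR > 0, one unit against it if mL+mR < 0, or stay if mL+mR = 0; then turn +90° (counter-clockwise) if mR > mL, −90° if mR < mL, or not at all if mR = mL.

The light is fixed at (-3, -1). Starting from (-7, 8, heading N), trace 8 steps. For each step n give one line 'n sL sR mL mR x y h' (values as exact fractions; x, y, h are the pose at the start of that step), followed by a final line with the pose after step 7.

0 1/3 15/37 41/111 -15/74 -7 8 N
1 12/29 12/13 252/377 -6/13 -7 9 E
2 6/5 30/37 186/185 -15/37 -6 9 S
3 12/17 60/157 1452/2669 -30/157 -6 8 W
4 1/3 15/37 41/111 -15/74 -7 8 N
5 12/29 12/13 252/377 -6/13 -7 9 E
6 6/5 30/37 186/185 -15/37 -6 9 S
7 12/17 60/157 1452/2669 -30/157 -6 8 W
final -7 8 N

n=0: pose=(-7,8,N); sL=1/3, sR=15/37; mL=41/111, mR=-15/74; mL+mR=1/6 → advance +1; mR−mL=-127/222 → turn -1·90°
n=1: pose=(-7,9,E); sL=12/29, sR=12/13; mL=252/377, mR=-6/13; mL+mR=6/29 → advance +1; mR−mL=-426/377 → turn -1·90°
n=2: pose=(-6,9,S); sL=6/5, sR=30/37; mL=186/185, mR=-15/37; mL+mR=3/5 → advance +1; mR−mL=-261/185 → turn -1·90°
n=3: pose=(-6,8,W); sL=12/17, sR=60/157; mL=1452/2669, mR=-30/157; mL+mR=6/17 → advance +1; mR−mL=-1962/2669 → turn -1·90°
n=4: pose=(-7,8,N); sL=1/3, sR=15/37; mL=41/111, mR=-15/74; mL+mR=1/6 → advance +1; mR−mL=-127/222 → turn -1·90°
n=5: pose=(-7,9,E); sL=12/29, sR=12/13; mL=252/377, mR=-6/13; mL+mR=6/29 → advance +1; mR−mL=-426/377 → turn -1·90°
n=6: pose=(-6,9,S); sL=6/5, sR=30/37; mL=186/185, mR=-15/37; mL+mR=3/5 → advance +1; mR−mL=-261/185 → turn -1·90°
n=7: pose=(-6,8,W); sL=12/17, sR=60/157; mL=1452/2669, mR=-30/157; mL+mR=6/17 → advance +1; mR−mL=-1962/2669 → turn -1·90°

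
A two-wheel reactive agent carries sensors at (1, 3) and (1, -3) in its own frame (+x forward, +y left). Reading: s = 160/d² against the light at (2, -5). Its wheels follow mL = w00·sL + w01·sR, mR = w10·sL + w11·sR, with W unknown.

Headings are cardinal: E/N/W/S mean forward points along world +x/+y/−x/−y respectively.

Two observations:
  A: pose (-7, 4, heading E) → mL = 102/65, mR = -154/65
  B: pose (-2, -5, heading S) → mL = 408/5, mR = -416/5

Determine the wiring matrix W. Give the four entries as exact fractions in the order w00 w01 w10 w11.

1 1/2 -1 -1

obs A: pose=(-7,4,E) → sL=10/13, sR=8/5, mL=102/65, mR=-154/65
obs B: pose=(-2,-5,S) → sL=80, sR=16/5, mL=408/5, mR=-416/5
sensor matrix S = [[10/13, 8/5], [80, 16/5]]; det S = -1632/13
solve [mL_A; mL_B] = S·[w00; w01] and [mR_A; mR_B] = S·[w10; w11]:
  w00 = 1, w01 = 1/2, w10 = -1, w11 = -1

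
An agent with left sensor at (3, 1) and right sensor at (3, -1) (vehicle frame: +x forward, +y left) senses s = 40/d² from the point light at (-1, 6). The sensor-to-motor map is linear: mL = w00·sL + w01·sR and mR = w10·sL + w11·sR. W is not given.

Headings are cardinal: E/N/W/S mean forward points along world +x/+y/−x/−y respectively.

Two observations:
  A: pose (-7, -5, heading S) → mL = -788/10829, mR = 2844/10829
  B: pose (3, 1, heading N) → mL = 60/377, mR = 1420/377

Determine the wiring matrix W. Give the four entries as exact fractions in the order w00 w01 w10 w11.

1/2 -1 1 1/2

obs A: pose=(-7,-5,S) → sL=40/221, sR=8/49, mL=-788/10829, mR=2844/10829
obs B: pose=(3,1,N) → sL=40/13, sR=40/29, mL=60/377, mR=1420/377
sensor matrix S = [[40/221, 8/49], [40/13, 40/29]]; det S = -79360/314041
solve [mL_A; mL_B] = S·[w00; w01] and [mR_A; mR_B] = S·[w10; w11]:
  w00 = 1/2, w01 = -1, w10 = 1, w11 = 1/2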